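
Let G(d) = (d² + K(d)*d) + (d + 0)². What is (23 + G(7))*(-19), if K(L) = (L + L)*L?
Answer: -15333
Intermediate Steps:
K(L) = 2*L² (K(L) = (2*L)*L = 2*L²)
G(d) = 2*d² + 2*d³ (G(d) = (d² + (2*d²)*d) + (d + 0)² = (d² + 2*d³) + d² = 2*d² + 2*d³)
(23 + G(7))*(-19) = (23 + 2*7²*(1 + 7))*(-19) = (23 + 2*49*8)*(-19) = (23 + 784)*(-19) = 807*(-19) = -15333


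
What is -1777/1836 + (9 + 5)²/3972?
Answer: -558199/607716 ≈ -0.91852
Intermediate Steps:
-1777/1836 + (9 + 5)²/3972 = -1777*1/1836 + 14²*(1/3972) = -1777/1836 + 196*(1/3972) = -1777/1836 + 49/993 = -558199/607716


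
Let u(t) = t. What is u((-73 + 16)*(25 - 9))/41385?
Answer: -304/13795 ≈ -0.022037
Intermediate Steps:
u((-73 + 16)*(25 - 9))/41385 = ((-73 + 16)*(25 - 9))/41385 = -57*16*(1/41385) = -912*1/41385 = -304/13795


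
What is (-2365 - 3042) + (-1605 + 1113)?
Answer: -5899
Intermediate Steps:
(-2365 - 3042) + (-1605 + 1113) = -5407 - 492 = -5899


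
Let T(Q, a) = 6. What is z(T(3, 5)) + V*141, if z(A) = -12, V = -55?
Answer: -7767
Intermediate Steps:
z(T(3, 5)) + V*141 = -12 - 55*141 = -12 - 7755 = -7767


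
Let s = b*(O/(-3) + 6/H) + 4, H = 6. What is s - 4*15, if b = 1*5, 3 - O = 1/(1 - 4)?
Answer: -509/9 ≈ -56.556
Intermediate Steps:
O = 10/3 (O = 3 - 1/(1 - 4) = 3 - 1/(-3) = 3 - 1*(-⅓) = 3 + ⅓ = 10/3 ≈ 3.3333)
b = 5
s = 31/9 (s = 5*((10/3)/(-3) + 6/6) + 4 = 5*((10/3)*(-⅓) + 6*(⅙)) + 4 = 5*(-10/9 + 1) + 4 = 5*(-⅑) + 4 = -5/9 + 4 = 31/9 ≈ 3.4444)
s - 4*15 = 31/9 - 4*15 = 31/9 - 60 = -509/9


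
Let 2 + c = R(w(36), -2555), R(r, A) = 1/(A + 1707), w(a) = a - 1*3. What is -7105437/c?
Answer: 6025410576/1697 ≈ 3.5506e+6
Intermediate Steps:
w(a) = -3 + a (w(a) = a - 3 = -3 + a)
R(r, A) = 1/(1707 + A)
c = -1697/848 (c = -2 + 1/(1707 - 2555) = -2 + 1/(-848) = -2 - 1/848 = -1697/848 ≈ -2.0012)
-7105437/c = -7105437/(-1697/848) = -7105437*(-848/1697) = 6025410576/1697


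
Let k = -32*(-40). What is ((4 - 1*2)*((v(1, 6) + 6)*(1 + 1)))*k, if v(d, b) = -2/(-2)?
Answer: 35840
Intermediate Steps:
v(d, b) = 1 (v(d, b) = -2*(-½) = 1)
k = 1280
((4 - 1*2)*((v(1, 6) + 6)*(1 + 1)))*k = ((4 - 1*2)*((1 + 6)*(1 + 1)))*1280 = ((4 - 2)*(7*2))*1280 = (2*14)*1280 = 28*1280 = 35840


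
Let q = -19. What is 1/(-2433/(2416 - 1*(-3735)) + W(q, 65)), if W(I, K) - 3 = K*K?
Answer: 6151/26003995 ≈ 0.00023654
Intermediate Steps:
W(I, K) = 3 + K² (W(I, K) = 3 + K*K = 3 + K²)
1/(-2433/(2416 - 1*(-3735)) + W(q, 65)) = 1/(-2433/(2416 - 1*(-3735)) + (3 + 65²)) = 1/(-2433/(2416 + 3735) + (3 + 4225)) = 1/(-2433/6151 + 4228) = 1/(26003995/6151) = 6151/26003995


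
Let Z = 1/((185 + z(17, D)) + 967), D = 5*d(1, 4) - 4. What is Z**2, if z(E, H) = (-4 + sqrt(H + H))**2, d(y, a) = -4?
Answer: I/(2048*(35*sqrt(3) + 611*I)) ≈ 7.9136e-7 + 7.8517e-8*I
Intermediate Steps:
D = -24 (D = 5*(-4) - 4 = -20 - 4 = -24)
z(E, H) = (-4 + sqrt(2)*sqrt(H))**2 (z(E, H) = (-4 + sqrt(2*H))**2 = (-4 + sqrt(2)*sqrt(H))**2)
Z = 1/(1152 + (-4 + 4*I*sqrt(3))**2) (Z = 1/((185 + (-4 + sqrt(2)*sqrt(-24))**2) + 967) = 1/((185 + (-4 + sqrt(2)*(2*I*sqrt(6)))**2) + 967) = 1/((185 + (-4 + 4*I*sqrt(3))**2) + 967) = 1/(1152 + (-4 + 4*I*sqrt(3))**2) ≈ 0.00089068 + 4.4077e-5*I)
Z**2 = (I/(32*(sqrt(3) + 35*I)))**2 = -1/(1024*(sqrt(3) + 35*I)**2)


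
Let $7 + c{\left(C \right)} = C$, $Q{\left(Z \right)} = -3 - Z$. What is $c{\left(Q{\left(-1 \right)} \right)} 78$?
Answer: $-702$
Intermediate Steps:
$c{\left(C \right)} = -7 + C$
$c{\left(Q{\left(-1 \right)} \right)} 78 = \left(-7 - 2\right) 78 = \left(-9\right) 78 = -702$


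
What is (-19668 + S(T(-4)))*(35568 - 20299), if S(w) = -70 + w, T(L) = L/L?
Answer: -301364253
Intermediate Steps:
T(L) = 1
(-19668 + S(T(-4)))*(35568 - 20299) = (-19668 + (-70 + 1))*(35568 - 20299) = (-19668 - 69)*15269 = -19737*15269 = -301364253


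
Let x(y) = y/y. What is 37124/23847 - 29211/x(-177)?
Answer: -696557593/23847 ≈ -29209.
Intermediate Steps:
x(y) = 1
37124/23847 - 29211/x(-177) = 37124/23847 - 29211/1 = 37124*(1/23847) - 29211*1 = 37124/23847 - 29211 = -696557593/23847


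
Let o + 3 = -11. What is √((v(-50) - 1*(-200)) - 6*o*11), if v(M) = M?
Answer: √1074 ≈ 32.772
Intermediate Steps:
o = -14 (o = -3 - 11 = -14)
√((v(-50) - 1*(-200)) - 6*o*11) = √((-50 - 1*(-200)) - 6*(-14)*11) = √((-50 + 200) + 84*11) = √(150 + 924) = √1074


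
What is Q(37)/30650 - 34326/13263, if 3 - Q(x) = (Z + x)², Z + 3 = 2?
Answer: -356413653/135503650 ≈ -2.6303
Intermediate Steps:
Z = -1 (Z = -3 + 2 = -1)
Q(x) = 3 - (-1 + x)²
Q(37)/30650 - 34326/13263 = (3 - (-1 + 37)²)/30650 - 34326/13263 = (3 - 1*36²)*(1/30650) - 34326*1/13263 = (3 - 1*1296)*(1/30650) - 11442/4421 = (3 - 1296)*(1/30650) - 11442/4421 = -1293*1/30650 - 11442/4421 = -1293/30650 - 11442/4421 = -356413653/135503650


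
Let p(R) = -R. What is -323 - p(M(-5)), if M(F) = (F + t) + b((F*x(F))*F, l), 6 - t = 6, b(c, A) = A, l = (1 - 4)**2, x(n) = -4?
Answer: -319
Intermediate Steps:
l = 9 (l = (-3)**2 = 9)
t = 0 (t = 6 - 1*6 = 6 - 6 = 0)
M(F) = 9 + F (M(F) = (F + 0) + 9 = F + 9 = 9 + F)
-323 - p(M(-5)) = -323 - (-1)*(9 - 5) = -323 - (-1)*4 = -323 - 1*(-4) = -323 + 4 = -319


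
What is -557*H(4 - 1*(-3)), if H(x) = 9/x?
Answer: -5013/7 ≈ -716.14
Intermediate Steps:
-557*H(4 - 1*(-3)) = -5013/(4 - 1*(-3)) = -5013/(4 + 3) = -5013/7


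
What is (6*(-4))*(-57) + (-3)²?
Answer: 1377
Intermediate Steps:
(6*(-4))*(-57) + (-3)² = -24*(-57) + 9 = 1368 + 9 = 1377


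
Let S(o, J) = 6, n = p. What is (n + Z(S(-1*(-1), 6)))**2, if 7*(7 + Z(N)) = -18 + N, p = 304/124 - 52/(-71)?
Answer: 7259892025/237375649 ≈ 30.584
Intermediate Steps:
p = 7008/2201 (p = 304*(1/124) - 52*(-1/71) = 76/31 + 52/71 = 7008/2201 ≈ 3.1840)
n = 7008/2201 ≈ 3.1840
Z(N) = -67/7 + N/7 (Z(N) = -7 + (-18 + N)/7 = -7 + (-18/7 + N/7) = -67/7 + N/7)
(n + Z(S(-1*(-1), 6)))**2 = (7008/2201 + (-67/7 + (1/7)*6))**2 = (7008/2201 + (-67/7 + 6/7))**2 = (7008/2201 - 61/7)**2 = (-85205/15407)**2 = 7259892025/237375649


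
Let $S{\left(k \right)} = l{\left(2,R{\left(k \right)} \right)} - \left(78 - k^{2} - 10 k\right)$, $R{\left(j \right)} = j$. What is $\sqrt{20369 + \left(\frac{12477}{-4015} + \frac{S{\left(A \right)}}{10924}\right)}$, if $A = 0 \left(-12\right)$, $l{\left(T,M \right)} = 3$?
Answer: $\frac{\sqrt{9794398938469558655}}{21929930} \approx 142.71$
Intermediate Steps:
$A = 0$
$S{\left(k \right)} = -75 + k^{2} + 10 k$ ($S{\left(k \right)} = 3 - \left(78 - k^{2} - 10 k\right) = 3 + \left(-78 + k^{2} + 10 k\right) = -75 + k^{2} + 10 k$)
$\sqrt{20369 + \left(\frac{12477}{-4015} + \frac{S{\left(A \right)}}{10924}\right)} = \sqrt{20369 + \left(\frac{12477}{-4015} + \frac{-75 + 0^{2} + 10 \cdot 0}{10924}\right)} = \sqrt{20369 + \left(12477 \left(- \frac{1}{4015}\right) + \left(-75 + 0 + 0\right) \frac{1}{10924}\right)} = \sqrt{20369 - \frac{136599873}{43859860}} = \sqrt{\frac{893244888467}{43859860}} = \frac{\sqrt{9794398938469558655}}{21929930}$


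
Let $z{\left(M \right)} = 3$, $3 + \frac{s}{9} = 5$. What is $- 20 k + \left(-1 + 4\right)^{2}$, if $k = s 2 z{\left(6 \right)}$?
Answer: $-2151$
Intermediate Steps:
$s = 18$ ($s = -27 + 9 \cdot 5 = -27 + 45 = 18$)
$k = 108$ ($k = 18 \cdot 2 \cdot 3 = 36 \cdot 3 = 108$)
$- 20 k + \left(-1 + 4\right)^{2} = \left(-20\right) 108 + \left(-1 + 4\right)^{2} = -2160 + 3^{2} = -2160 + 9 = -2151$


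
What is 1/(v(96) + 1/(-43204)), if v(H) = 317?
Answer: 43204/13695667 ≈ 0.0031546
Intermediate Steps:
1/(v(96) + 1/(-43204)) = 1/(317 + 1/(-43204)) = 1/(317 - 1/43204) = 1/(13695667/43204) = 43204/13695667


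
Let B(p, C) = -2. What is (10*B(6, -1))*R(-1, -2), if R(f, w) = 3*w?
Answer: 120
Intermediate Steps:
(10*B(6, -1))*R(-1, -2) = (10*(-2))*(3*(-2)) = -20*(-6) = 120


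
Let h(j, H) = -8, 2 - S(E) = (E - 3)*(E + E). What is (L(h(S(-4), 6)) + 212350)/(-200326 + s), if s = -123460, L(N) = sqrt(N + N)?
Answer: -106175/161893 - 2*I/161893 ≈ -0.65583 - 1.2354e-5*I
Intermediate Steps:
S(E) = 2 - 2*E*(-3 + E) (S(E) = 2 - (E - 3)*(E + E) = 2 - (-3 + E)*2*E = 2 - 2*E*(-3 + E))
L(N) = sqrt(2)*sqrt(N) (L(N) = sqrt(2*N) = sqrt(2)*sqrt(N))
(L(h(S(-4), 6)) + 212350)/(-200326 + s) = (sqrt(2)*sqrt(-8) + 212350)/(-200326 - 123460) = (sqrt(2)*(2*I*sqrt(2)) + 212350)/(-323786) = (4*I + 212350)*(-1/323786) = (212350 + 4*I)*(-1/323786) = -106175/161893 - 2*I/161893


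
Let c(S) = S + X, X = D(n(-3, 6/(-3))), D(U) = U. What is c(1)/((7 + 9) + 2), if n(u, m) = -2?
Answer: -1/18 ≈ -0.055556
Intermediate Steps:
X = -2
c(S) = -2 + S (c(S) = S - 2 = -2 + S)
c(1)/((7 + 9) + 2) = (-2 + 1)/((7 + 9) + 2) = -1/(16 + 2) = -1/18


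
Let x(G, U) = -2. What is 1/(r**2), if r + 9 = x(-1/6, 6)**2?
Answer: 1/25 ≈ 0.040000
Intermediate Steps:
r = -5 (r = -9 + (-2)**2 = -9 + 4 = -5)
1/(r**2) = 1/((-5)**2) = 1/25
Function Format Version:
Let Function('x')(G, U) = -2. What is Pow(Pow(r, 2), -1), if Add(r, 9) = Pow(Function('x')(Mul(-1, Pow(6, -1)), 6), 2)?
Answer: Rational(1, 25) ≈ 0.040000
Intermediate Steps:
r = -5 (r = Add(-9, Pow(-2, 2)) = Add(-9, 4) = -5)
Pow(Pow(r, 2), -1) = Pow(Pow(-5, 2), -1) = Pow(25, -1) = Rational(1, 25)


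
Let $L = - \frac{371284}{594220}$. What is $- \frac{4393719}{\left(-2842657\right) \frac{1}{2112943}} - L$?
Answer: $\frac{1379137020182565832}{422290910635} \approx 3.2658 \cdot 10^{6}$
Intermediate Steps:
$L = - \frac{92821}{148555}$ ($L = \left(-371284\right) \frac{1}{594220} = - \frac{92821}{148555} \approx -0.62483$)
$- \frac{4393719}{\left(-2842657\right) \frac{1}{2112943}} - L = - \frac{4393719}{\left(-2842657\right) \frac{1}{2112943}} - - \frac{92821}{148555} = - \frac{4393719}{\left(-2842657\right) \frac{1}{2112943}} + \frac{92821}{148555} = - \frac{4393719}{- \frac{2842657}{2112943}} + \frac{92821}{148555} = \left(-4393719\right) \left(- \frac{2112943}{2842657}\right) + \frac{92821}{148555} = \frac{9283677805017}{2842657} + \frac{92821}{148555} = \frac{1379137020182565832}{422290910635}$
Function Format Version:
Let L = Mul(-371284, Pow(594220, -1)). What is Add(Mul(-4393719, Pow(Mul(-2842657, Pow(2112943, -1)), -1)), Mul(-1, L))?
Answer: Rational(1379137020182565832, 422290910635) ≈ 3.2658e+6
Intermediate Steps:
L = Rational(-92821, 148555) (L = Mul(-371284, Rational(1, 594220)) = Rational(-92821, 148555) ≈ -0.62483)
Add(Mul(-4393719, Pow(Mul(-2842657, Pow(2112943, -1)), -1)), Mul(-1, L)) = Add(Mul(-4393719, Pow(Mul(-2842657, Pow(2112943, -1)), -1)), Mul(-1, Rational(-92821, 148555))) = Add(Mul(-4393719, Pow(Mul(-2842657, Rational(1, 2112943)), -1)), Rational(92821, 148555)) = Add(Mul(-4393719, Pow(Rational(-2842657, 2112943), -1)), Rational(92821, 148555)) = Add(Mul(-4393719, Rational(-2112943, 2842657)), Rational(92821, 148555)) = Add(Rational(9283677805017, 2842657), Rational(92821, 148555)) = Rational(1379137020182565832, 422290910635)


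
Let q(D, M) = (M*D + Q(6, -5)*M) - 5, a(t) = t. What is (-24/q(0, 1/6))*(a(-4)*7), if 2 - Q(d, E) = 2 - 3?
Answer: -448/3 ≈ -149.33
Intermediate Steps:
Q(d, E) = 3 (Q(d, E) = 2 - (2 - 3) = 2 - 1*(-1) = 2 + 1 = 3)
q(D, M) = -5 + 3*M + D*M (q(D, M) = (M*D + 3*M) - 5 = (D*M + 3*M) - 5 = (3*M + D*M) - 5 = -5 + 3*M + D*M)
(-24/q(0, 1/6))*(a(-4)*7) = (-24/(-5 + 3/6 + 0/6))*(-4*7) = -24/(-5 + 3*(⅙) + 0*(⅙))*(-28) = -24/(-5 + ½ + 0)*(-28) = -24/(-9/2)*(-28) = -24*(-2/9)*(-28) = (16/3)*(-28) = -448/3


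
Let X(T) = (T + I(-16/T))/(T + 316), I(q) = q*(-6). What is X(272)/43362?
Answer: 2315/216723276 ≈ 1.0682e-5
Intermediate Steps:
I(q) = -6*q
X(T) = (T + 96/T)/(316 + T) (X(T) = (T - (-96)/T)/(T + 316) = (T + 96/T)/(316 + T))
X(272)/43362 = ((96 + 272²)/(272*(316 + 272)))/43362 = ((1/272)*(96 + 73984)/588)*(1/43362) = ((1/272)*(1/588)*74080)*(1/43362) = (2315/4998)*(1/43362) = 2315/216723276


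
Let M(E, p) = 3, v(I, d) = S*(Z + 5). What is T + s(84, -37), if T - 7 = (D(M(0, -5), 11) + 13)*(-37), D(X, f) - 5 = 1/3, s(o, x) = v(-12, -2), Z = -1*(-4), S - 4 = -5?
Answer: -2041/3 ≈ -680.33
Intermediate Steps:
S = -1 (S = 4 - 5 = -1)
Z = 4
v(I, d) = -9 (v(I, d) = -(4 + 5) = -1*9 = -9)
s(o, x) = -9
D(X, f) = 16/3 (D(X, f) = 5 + 1/3 = 16/3)
T = -2014/3 (T = 7 + (16/3 + 13)*(-37) = 7 + (55/3)*(-37) = 7 - 2035/3 = -2014/3 ≈ -671.33)
T + s(84, -37) = -2014/3 - 9 = -2041/3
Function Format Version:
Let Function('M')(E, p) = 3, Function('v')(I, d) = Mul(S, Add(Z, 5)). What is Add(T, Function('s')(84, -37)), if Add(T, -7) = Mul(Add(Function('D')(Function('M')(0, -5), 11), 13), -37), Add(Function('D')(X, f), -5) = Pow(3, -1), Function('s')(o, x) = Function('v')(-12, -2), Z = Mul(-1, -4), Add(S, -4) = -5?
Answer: Rational(-2041, 3) ≈ -680.33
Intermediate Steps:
S = -1 (S = Add(4, -5) = -1)
Z = 4
Function('v')(I, d) = -9 (Function('v')(I, d) = Mul(-1, Add(4, 5)) = Mul(-1, 9) = -9)
Function('s')(o, x) = -9
Function('D')(X, f) = Rational(16, 3) (Function('D')(X, f) = Add(5, Pow(3, -1)) = Add(5, Rational(1, 3)) = Rational(16, 3))
T = Rational(-2014, 3) (T = Add(7, Mul(Add(Rational(16, 3), 13), -37)) = Add(7, Mul(Rational(55, 3), -37)) = Add(7, Rational(-2035, 3)) = Rational(-2014, 3) ≈ -671.33)
Add(T, Function('s')(84, -37)) = Add(Rational(-2014, 3), -9) = Rational(-2041, 3)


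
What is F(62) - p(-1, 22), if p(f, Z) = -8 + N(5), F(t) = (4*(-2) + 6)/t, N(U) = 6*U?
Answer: -683/31 ≈ -22.032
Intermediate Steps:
F(t) = -2/t (F(t) = (-8 + 6)/t = -2/t)
p(f, Z) = 22 (p(f, Z) = -8 + 6*5 = -8 + 30 = 22)
F(62) - p(-1, 22) = -2/62 - 1*22 = -2*1/62 - 22 = -1/31 - 22 = -683/31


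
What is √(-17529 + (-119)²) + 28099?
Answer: 28099 + 2*I*√842 ≈ 28099.0 + 58.034*I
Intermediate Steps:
√(-17529 + (-119)²) + 28099 = √(-17529 + 14161) + 28099 = √(-3368) + 28099 = 2*I*√842 + 28099 = 28099 + 2*I*√842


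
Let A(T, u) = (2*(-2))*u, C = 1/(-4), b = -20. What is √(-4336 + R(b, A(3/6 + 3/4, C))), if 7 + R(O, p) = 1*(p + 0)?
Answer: I*√4342 ≈ 65.894*I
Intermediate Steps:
C = -¼ ≈ -0.25000
A(T, u) = -4*u
R(O, p) = -7 + p (R(O, p) = -7 + 1*(p + 0) = -7 + 1*p = -7 + p)
√(-4336 + R(b, A(3/6 + 3/4, C))) = √(-4336 + (-7 - 4*(-¼))) = √(-4336 + (-7 + 1)) = √(-4336 - 6) = √(-4342) = I*√4342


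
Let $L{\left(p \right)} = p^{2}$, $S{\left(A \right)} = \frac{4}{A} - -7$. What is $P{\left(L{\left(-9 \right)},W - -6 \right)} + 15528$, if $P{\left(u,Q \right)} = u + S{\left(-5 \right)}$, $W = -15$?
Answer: $\frac{78076}{5} \approx 15615.0$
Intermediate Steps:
$S{\left(A \right)} = 7 + \frac{4}{A}$ ($S{\left(A \right)} = \frac{4}{A} + 7 = 7 + \frac{4}{A}$)
$P{\left(u,Q \right)} = \frac{31}{5} + u$ ($P{\left(u,Q \right)} = u + \left(7 + \frac{4}{-5}\right) = u + \left(7 + 4 \left(- \frac{1}{5}\right)\right) = u + \left(7 - \frac{4}{5}\right) = u + \frac{31}{5} = \frac{31}{5} + u$)
$P{\left(L{\left(-9 \right)},W - -6 \right)} + 15528 = \left(\frac{31}{5} + \left(-9\right)^{2}\right) + 15528 = \left(\frac{31}{5} + 81\right) + 15528 = \frac{436}{5} + 15528 = \frac{78076}{5}$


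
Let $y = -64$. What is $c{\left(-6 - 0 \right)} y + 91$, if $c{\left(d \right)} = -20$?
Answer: $1371$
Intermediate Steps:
$c{\left(-6 - 0 \right)} y + 91 = \left(-20\right) \left(-64\right) + 91 = 1280 + 91 = 1371$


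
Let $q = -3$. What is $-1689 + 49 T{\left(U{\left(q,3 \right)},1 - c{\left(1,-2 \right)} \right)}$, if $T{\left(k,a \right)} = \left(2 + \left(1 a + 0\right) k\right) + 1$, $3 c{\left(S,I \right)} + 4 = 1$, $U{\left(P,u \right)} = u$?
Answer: $-1248$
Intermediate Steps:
$c{\left(S,I \right)} = -1$ ($c{\left(S,I \right)} = - \frac{4}{3} + \frac{1}{3} \cdot 1 = - \frac{4}{3} + \frac{1}{3} = -1$)
$T{\left(k,a \right)} = 3 + a k$ ($T{\left(k,a \right)} = \left(2 + \left(a + 0\right) k\right) + 1 = \left(2 + a k\right) + 1 = 3 + a k$)
$-1689 + 49 T{\left(U{\left(q,3 \right)},1 - c{\left(1,-2 \right)} \right)} = -1689 + 49 \left(3 + \left(1 - -1\right) 3\right) = -1689 + 49 \left(3 + \left(1 + 1\right) 3\right) = -1689 + 49 \left(3 + 2 \cdot 3\right) = -1689 + 49 \left(3 + 6\right) = -1689 + 49 \cdot 9 = -1689 + 441 = -1248$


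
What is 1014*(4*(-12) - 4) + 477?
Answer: -52251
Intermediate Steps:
1014*(4*(-12) - 4) + 477 = 1014*(-48 - 4) + 477 = 1014*(-52) + 477 = -52728 + 477 = -52251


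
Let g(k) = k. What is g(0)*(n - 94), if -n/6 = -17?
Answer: 0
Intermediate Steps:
n = 102 (n = -6*(-17) = 102)
g(0)*(n - 94) = 0*(102 - 94) = 0*8 = 0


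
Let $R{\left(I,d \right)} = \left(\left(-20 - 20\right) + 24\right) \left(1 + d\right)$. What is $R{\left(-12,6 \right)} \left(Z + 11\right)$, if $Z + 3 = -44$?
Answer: $4032$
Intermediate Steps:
$Z = -47$ ($Z = -3 - 44 = -47$)
$R{\left(I,d \right)} = -16 - 16 d$ ($R{\left(I,d \right)} = \left(-40 + 24\right) \left(1 + d\right) = - 16 \left(1 + d\right) = -16 - 16 d$)
$R{\left(-12,6 \right)} \left(Z + 11\right) = \left(-16 - 96\right) \left(-47 + 11\right) = \left(-16 - 96\right) \left(-36\right) = \left(-112\right) \left(-36\right) = 4032$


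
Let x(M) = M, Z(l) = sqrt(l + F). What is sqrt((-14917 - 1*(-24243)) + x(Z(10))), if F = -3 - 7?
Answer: sqrt(9326) ≈ 96.571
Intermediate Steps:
F = -10
Z(l) = sqrt(-10 + l) (Z(l) = sqrt(l - 10) = sqrt(-10 + l))
sqrt((-14917 - 1*(-24243)) + x(Z(10))) = sqrt((-14917 - 1*(-24243)) + sqrt(-10 + 10)) = sqrt((-14917 + 24243) + sqrt(0)) = sqrt(9326 + 0) = sqrt(9326)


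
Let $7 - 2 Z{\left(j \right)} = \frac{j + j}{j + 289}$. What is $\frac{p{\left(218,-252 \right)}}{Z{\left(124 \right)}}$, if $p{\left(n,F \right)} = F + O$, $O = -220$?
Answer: $- \frac{389872}{2643} \approx -147.51$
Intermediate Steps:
$Z{\left(j \right)} = \frac{7}{2} - \frac{j}{289 + j}$ ($Z{\left(j \right)} = \frac{7}{2} - \frac{\left(j + j\right) \frac{1}{j + 289}}{2} = \frac{7}{2} - \frac{2 j \frac{1}{289 + j}}{2} = \frac{7}{2} - \frac{j}{289 + j}$)
$p{\left(n,F \right)} = -220 + F$ ($p{\left(n,F \right)} = F - 220 = -220 + F$)
$\frac{p{\left(218,-252 \right)}}{Z{\left(124 \right)}} = \frac{-220 - 252}{\frac{1}{2} \frac{1}{289 + 124} \left(2023 + 5 \cdot 124\right)} = - \frac{472}{\frac{1}{2} \cdot \frac{1}{413} \left(2023 + 620\right)} = - \frac{472}{\frac{1}{2} \cdot \frac{1}{413} \cdot 2643} = - \frac{472}{\frac{2643}{826}} = \left(-472\right) \frac{826}{2643} = - \frac{389872}{2643}$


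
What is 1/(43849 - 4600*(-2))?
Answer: 1/53049 ≈ 1.8850e-5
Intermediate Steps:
1/(43849 - 4600*(-2)) = 1/(43849 - 1*(-9200)) = 1/(43849 + 9200) = 1/53049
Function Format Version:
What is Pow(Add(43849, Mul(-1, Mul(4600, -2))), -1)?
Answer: Rational(1, 53049) ≈ 1.8850e-5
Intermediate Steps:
Pow(Add(43849, Mul(-1, Mul(4600, -2))), -1) = Pow(Add(43849, Mul(-1, -9200)), -1) = Pow(Add(43849, 9200), -1) = Pow(53049, -1) = Rational(1, 53049)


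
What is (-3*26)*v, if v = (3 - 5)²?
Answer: -312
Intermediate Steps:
v = 4 (v = (-2)² = 4)
(-3*26)*v = -3*26*4 = -78*4 = -312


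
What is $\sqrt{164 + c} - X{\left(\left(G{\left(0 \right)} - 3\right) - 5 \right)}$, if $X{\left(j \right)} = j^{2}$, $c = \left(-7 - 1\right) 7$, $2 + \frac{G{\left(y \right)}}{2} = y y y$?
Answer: $-144 + 6 \sqrt{3} \approx -133.61$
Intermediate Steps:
$G{\left(y \right)} = -4 + 2 y^{3}$ ($G{\left(y \right)} = -4 + 2 y y y = -4 + 2 y^{2} y = -4 + 2 y^{3}$)
$c = -56$ ($c = \left(-8\right) 7 = -56$)
$\sqrt{164 + c} - X{\left(\left(G{\left(0 \right)} - 3\right) - 5 \right)} = \sqrt{164 - 56} - \left(\left(\left(-4 + 2 \cdot 0^{3}\right) - 3\right) - 5\right)^{2} = \sqrt{108} - \left(\left(\left(-4 + 2 \cdot 0\right) - 3\right) - 5\right)^{2} = 6 \sqrt{3} - \left(\left(\left(-4 + 0\right) - 3\right) - 5\right)^{2} = 6 \sqrt{3} - \left(\left(-4 - 3\right) - 5\right)^{2} = 6 \sqrt{3} - \left(-7 - 5\right)^{2} = 6 \sqrt{3} - \left(-12\right)^{2} = 6 \sqrt{3} - 144 = -144 + 6 \sqrt{3}$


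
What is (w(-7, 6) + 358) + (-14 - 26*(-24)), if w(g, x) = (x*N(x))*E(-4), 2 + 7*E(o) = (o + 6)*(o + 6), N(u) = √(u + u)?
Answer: 968 + 24*√3/7 ≈ 973.94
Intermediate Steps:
N(u) = √2*√u (N(u) = √(2*u) = √2*√u)
E(o) = -2/7 + (6 + o)²/7 (E(o) = -2/7 + ((o + 6)*(o + 6))/7 = -2/7 + ((6 + o)*(6 + o))/7 = -2/7 + (6 + o)²/7)
w(g, x) = 2*√2*x^(3/2)/7 (w(g, x) = (x*(√2*√x))*(-2/7 + (6 - 4)²/7) = (√2*x^(3/2))*(-2/7 + (⅐)*2²) = (√2*x^(3/2))*(-2/7 + (⅐)*4) = (√2*x^(3/2))*(-2/7 + 4/7) = (√2*x^(3/2))*(2/7) = 2*√2*x^(3/2)/7)
(w(-7, 6) + 358) + (-14 - 26*(-24)) = (2*√2*6^(3/2)/7 + 358) + (-14 - 26*(-24)) = (2*√2*(6*√6)/7 + 358) + (-14 + 624) = (24*√3/7 + 358) + 610 = (358 + 24*√3/7) + 610 = 968 + 24*√3/7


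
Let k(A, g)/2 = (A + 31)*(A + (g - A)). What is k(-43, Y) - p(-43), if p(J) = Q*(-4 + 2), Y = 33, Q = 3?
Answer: -786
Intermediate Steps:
k(A, g) = 2*g*(31 + A) (k(A, g) = 2*((A + 31)*(A + (g - A))) = 2*((31 + A)*g) = 2*(g*(31 + A)) = 2*g*(31 + A))
p(J) = -6 (p(J) = 3*(-4 + 2) = 3*(-2) = -6)
k(-43, Y) - p(-43) = 2*33*(31 - 43) - 1*(-6) = 2*33*(-12) + 6 = -792 + 6 = -786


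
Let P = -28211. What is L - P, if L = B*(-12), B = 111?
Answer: 26879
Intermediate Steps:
L = -1332 (L = 111*(-12) = -1332)
L - P = -1332 - 1*(-28211) = -1332 + 28211 = 26879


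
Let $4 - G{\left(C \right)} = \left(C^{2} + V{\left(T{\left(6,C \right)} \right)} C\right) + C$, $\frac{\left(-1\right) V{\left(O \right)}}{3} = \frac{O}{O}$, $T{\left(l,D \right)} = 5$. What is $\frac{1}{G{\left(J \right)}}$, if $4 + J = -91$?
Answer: $- \frac{1}{9211} \approx -0.00010857$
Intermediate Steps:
$J = -95$ ($J = -4 - 91 = -95$)
$V{\left(O \right)} = -3$ ($V{\left(O \right)} = - 3 \frac{O}{O} = \left(-3\right) 1 = -3$)
$G{\left(C \right)} = 4 - C^{2} + 2 C$ ($G{\left(C \right)} = 4 - \left(\left(C^{2} - 3 C\right) + C\right) = 4 - \left(C^{2} - 2 C\right) = 4 - C^{2} + 2 C$)
$\frac{1}{G{\left(J \right)}} = \frac{1}{4 - \left(-95\right)^{2} + 2 \left(-95\right)} = \frac{1}{4 - 9025 - 190} = \frac{1}{-9211} = - \frac{1}{9211}$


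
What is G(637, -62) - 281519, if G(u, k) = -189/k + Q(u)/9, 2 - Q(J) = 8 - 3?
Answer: -52362029/186 ≈ -2.8152e+5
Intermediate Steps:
Q(J) = -3 (Q(J) = 2 - (8 - 3) = 2 - 1*5 = 2 - 5 = -3)
G(u, k) = -1/3 - 189/k (G(u, k) = -189/k - 3/9 = -189/k - 3*1/9 = -189/k - 1/3 = -1/3 - 189/k)
G(637, -62) - 281519 = (1/3)*(-567 - 1*(-62))/(-62) - 281519 = (1/3)*(-1/62)*(-567 + 62) - 281519 = (1/3)*(-1/62)*(-505) - 281519 = 505/186 - 281519 = -52362029/186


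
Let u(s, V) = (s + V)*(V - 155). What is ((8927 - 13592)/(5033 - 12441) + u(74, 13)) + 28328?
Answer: 118340057/7408 ≈ 15975.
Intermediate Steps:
u(s, V) = (-155 + V)*(V + s) (u(s, V) = (V + s)*(-155 + V) = (-155 + V)*(V + s))
((8927 - 13592)/(5033 - 12441) + u(74, 13)) + 28328 = ((8927 - 13592)/(5033 - 12441) + (13² - 155*13 - 155*74 + 13*74)) + 28328 = (-4665/(-7408) + (169 - 2015 - 11470 + 962)) + 28328 = (-4665*(-1/7408) - 12354) + 28328 = (4665/7408 - 12354) + 28328 = -91513767/7408 + 28328 = 118340057/7408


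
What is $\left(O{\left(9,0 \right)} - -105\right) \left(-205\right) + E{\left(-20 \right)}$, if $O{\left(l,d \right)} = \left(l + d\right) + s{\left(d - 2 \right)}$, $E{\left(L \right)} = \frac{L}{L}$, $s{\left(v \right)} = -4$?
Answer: $-22549$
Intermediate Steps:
$E{\left(L \right)} = 1$
$O{\left(l,d \right)} = -4 + d + l$ ($O{\left(l,d \right)} = \left(l + d\right) - 4 = \left(d + l\right) - 4 = -4 + d + l$)
$\left(O{\left(9,0 \right)} - -105\right) \left(-205\right) + E{\left(-20 \right)} = \left(\left(-4 + 0 + 9\right) - -105\right) \left(-205\right) + 1 = \left(5 + 105\right) \left(-205\right) + 1 = 110 \left(-205\right) + 1 = -22550 + 1 = -22549$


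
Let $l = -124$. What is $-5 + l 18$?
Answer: $-2237$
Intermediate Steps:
$-5 + l 18 = -5 - 2232 = -2237$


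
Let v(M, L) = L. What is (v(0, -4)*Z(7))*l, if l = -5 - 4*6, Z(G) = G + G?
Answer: 1624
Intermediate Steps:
Z(G) = 2*G
l = -29 (l = -5 - 24 = -29)
(v(0, -4)*Z(7))*l = -8*7*(-29) = -4*14*(-29) = -56*(-29) = 1624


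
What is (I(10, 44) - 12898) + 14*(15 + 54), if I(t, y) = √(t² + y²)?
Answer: -11932 + 2*√509 ≈ -11887.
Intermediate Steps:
(I(10, 44) - 12898) + 14*(15 + 54) = (√(10² + 44²) - 12898) + 14*(15 + 54) = (√(100 + 1936) - 12898) + 14*69 = (√2036 - 12898) + 966 = (2*√509 - 12898) + 966 = (-12898 + 2*√509) + 966 = -11932 + 2*√509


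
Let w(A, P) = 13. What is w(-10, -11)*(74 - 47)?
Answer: 351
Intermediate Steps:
w(-10, -11)*(74 - 47) = 13*(74 - 47) = 13*27 = 351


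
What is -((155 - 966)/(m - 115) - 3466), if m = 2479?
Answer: 8194435/2364 ≈ 3466.3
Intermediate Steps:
-((155 - 966)/(m - 115) - 3466) = -((155 - 966)/(2479 - 115) - 3466) = -(-811/2364 - 3466) = -1*(-8194435/2364) = 8194435/2364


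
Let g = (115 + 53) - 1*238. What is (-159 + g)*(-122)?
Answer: 27938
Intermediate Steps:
g = -70 (g = 168 - 238 = -70)
(-159 + g)*(-122) = (-159 - 70)*(-122) = -229*(-122) = 27938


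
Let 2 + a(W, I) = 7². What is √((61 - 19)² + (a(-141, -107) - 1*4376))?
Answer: 3*I*√285 ≈ 50.646*I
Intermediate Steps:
a(W, I) = 47 (a(W, I) = -2 + 7² = -2 + 49 = 47)
√((61 - 19)² + (a(-141, -107) - 1*4376)) = √((61 - 19)² + (47 - 1*4376)) = √(42² + (47 - 4376)) = √(1764 - 4329) = √(-2565) = 3*I*√285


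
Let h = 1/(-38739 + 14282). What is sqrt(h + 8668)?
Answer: 5*sqrt(207388781067)/24457 ≈ 93.102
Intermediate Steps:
h = -1/24457 (h = 1/(-24457) = -1/24457 ≈ -4.0888e-5)
sqrt(h + 8668) = sqrt(-1/24457 + 8668) = sqrt(211993275/24457) = 5*sqrt(207388781067)/24457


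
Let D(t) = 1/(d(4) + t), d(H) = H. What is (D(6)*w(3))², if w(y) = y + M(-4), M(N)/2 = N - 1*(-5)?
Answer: ¼ ≈ 0.25000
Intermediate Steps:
M(N) = 10 + 2*N (M(N) = 2*(N - 1*(-5)) = 2*(N + 5) = 2*(5 + N) = 10 + 2*N)
w(y) = 2 + y (w(y) = y + (10 + 2*(-4)) = y + (10 - 8) = y + 2 = 2 + y)
D(t) = 1/(4 + t)
(D(6)*w(3))² = ((2 + 3)/(4 + 6))² = (5/10)² = ((⅒)*5)² = (½)² = ¼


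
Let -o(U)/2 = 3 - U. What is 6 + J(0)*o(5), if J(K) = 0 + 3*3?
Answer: 42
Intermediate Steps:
J(K) = 9 (J(K) = 0 + 9 = 9)
o(U) = -6 + 2*U (o(U) = -2*(3 - U) = -6 + 2*U)
6 + J(0)*o(5) = 6 + 9*(-6 + 2*5) = 6 + 9*(-6 + 10) = 6 + 9*4 = 6 + 36 = 42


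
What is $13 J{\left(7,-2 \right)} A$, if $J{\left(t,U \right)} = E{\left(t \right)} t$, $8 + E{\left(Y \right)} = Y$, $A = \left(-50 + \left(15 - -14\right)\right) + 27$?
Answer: $-546$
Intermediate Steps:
$A = 6$ ($A = \left(-50 + \left(15 + 14\right)\right) + 27 = \left(-50 + 29\right) + 27 = -21 + 27 = 6$)
$E{\left(Y \right)} = -8 + Y$
$J{\left(t,U \right)} = t \left(-8 + t\right)$ ($J{\left(t,U \right)} = \left(-8 + t\right) t = t \left(-8 + t\right)$)
$13 J{\left(7,-2 \right)} A = 13 \cdot 7 \left(-8 + 7\right) 6 = 13 \cdot 7 \left(-1\right) 6 = 13 \left(-7\right) 6 = \left(-91\right) 6 = -546$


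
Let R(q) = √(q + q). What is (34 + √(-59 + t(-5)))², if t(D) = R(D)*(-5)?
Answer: (34 + √(-59 - 5*I*√10))² ≈ 1166.4 - 542.72*I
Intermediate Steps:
R(q) = √2*√q (R(q) = √(2*q) = √2*√q)
t(D) = -5*√2*√D (t(D) = (√2*√D)*(-5) = -5*√2*√D)
(34 + √(-59 + t(-5)))² = (34 + √(-59 - 5*√2*√(-5)))² = (34 + √(-59 - 5*√2*I*√5))² = (34 + √(-59 - 5*I*√10))²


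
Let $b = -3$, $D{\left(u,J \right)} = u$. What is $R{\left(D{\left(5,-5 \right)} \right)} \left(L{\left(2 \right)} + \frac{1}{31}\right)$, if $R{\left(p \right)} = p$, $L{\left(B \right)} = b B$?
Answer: $- \frac{925}{31} \approx -29.839$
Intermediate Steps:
$L{\left(B \right)} = - 3 B$
$R{\left(D{\left(5,-5 \right)} \right)} \left(L{\left(2 \right)} + \frac{1}{31}\right) = 5 \left(\left(-3\right) 2 + \frac{1}{31}\right) = 5 \left(-6 + \frac{1}{31}\right) = 5 \left(- \frac{185}{31}\right) = - \frac{925}{31}$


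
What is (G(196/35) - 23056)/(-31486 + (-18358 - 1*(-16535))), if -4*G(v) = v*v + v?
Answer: 576631/832725 ≈ 0.69246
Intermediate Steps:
G(v) = -v/4 - v**2/4 (G(v) = -(v*v + v)/4 = -(v**2 + v)/4 = -(v + v**2)/4 = -v/4 - v**2/4)
(G(196/35) - 23056)/(-31486 + (-18358 - 1*(-16535))) = (-196/35*(1 + 196/35)/4 - 23056)/(-31486 + (-18358 - 1*(-16535))) = (-196*(1/35)*(1 + 196*(1/35))/4 - 23056)/(-31486 + (-18358 + 16535)) = (-1/4*28/5*(1 + 28/5) - 23056)/(-31486 - 1823) = (-1/4*28/5*33/5 - 23056)/(-33309) = (-231/25 - 23056)*(-1/33309) = -576631/25*(-1/33309) = 576631/832725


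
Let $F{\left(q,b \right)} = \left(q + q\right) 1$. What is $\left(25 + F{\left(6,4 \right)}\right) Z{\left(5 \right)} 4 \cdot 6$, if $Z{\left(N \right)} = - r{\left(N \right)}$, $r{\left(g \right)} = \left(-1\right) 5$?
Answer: $4440$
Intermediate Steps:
$r{\left(g \right)} = -5$
$Z{\left(N \right)} = 5$ ($Z{\left(N \right)} = \left(-1\right) \left(-5\right) = 5$)
$F{\left(q,b \right)} = 2 q$ ($F{\left(q,b \right)} = 2 q 1 = 2 q$)
$\left(25 + F{\left(6,4 \right)}\right) Z{\left(5 \right)} 4 \cdot 6 = \left(25 + 2 \cdot 6\right) 5 \cdot 4 \cdot 6 = \left(25 + 12\right) 20 \cdot 6 = 37 \cdot 120 = 4440$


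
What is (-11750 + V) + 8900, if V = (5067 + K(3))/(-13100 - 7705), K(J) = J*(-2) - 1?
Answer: -11859862/4161 ≈ -2850.2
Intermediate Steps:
K(J) = -1 - 2*J (K(J) = -2*J - 1 = -1 - 2*J)
V = -1012/4161 (V = (5067 + (-1 - 2*3))/(-13100 - 7705) = (5067 + (-1 - 6))/(-20805) = (5067 - 7)*(-1/20805) = 5060*(-1/20805) = -1012/4161 ≈ -0.24321)
(-11750 + V) + 8900 = (-11750 - 1012/4161) + 8900 = -48892762/4161 + 8900 = -11859862/4161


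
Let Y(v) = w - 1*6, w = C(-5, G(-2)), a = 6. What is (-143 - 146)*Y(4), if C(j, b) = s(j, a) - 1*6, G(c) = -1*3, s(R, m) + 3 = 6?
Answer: 2601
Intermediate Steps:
s(R, m) = 3 (s(R, m) = -3 + 6 = 3)
G(c) = -3
C(j, b) = -3 (C(j, b) = 3 - 1*6 = 3 - 6 = -3)
w = -3
Y(v) = -9 (Y(v) = -3 - 1*6 = -3 - 6 = -9)
(-143 - 146)*Y(4) = (-143 - 146)*(-9) = -289*(-9) = 2601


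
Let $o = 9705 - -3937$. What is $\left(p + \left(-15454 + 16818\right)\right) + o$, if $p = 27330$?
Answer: $42336$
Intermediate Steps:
$o = 13642$ ($o = 9705 + 3937 = 13642$)
$\left(p + \left(-15454 + 16818\right)\right) + o = \left(27330 + \left(-15454 + 16818\right)\right) + 13642 = \left(27330 + 1364\right) + 13642 = 28694 + 13642 = 42336$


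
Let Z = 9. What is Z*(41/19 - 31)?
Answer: -4932/19 ≈ -259.58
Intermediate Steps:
Z*(41/19 - 31) = 9*(41/19 - 31) = 9*(-548/19) = -4932/19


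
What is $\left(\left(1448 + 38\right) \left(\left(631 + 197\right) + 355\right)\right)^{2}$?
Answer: $3090346011844$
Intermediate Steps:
$\left(\left(1448 + 38\right) \left(\left(631 + 197\right) + 355\right)\right)^{2} = \left(1486 \left(828 + 355\right)\right)^{2} = \left(1486 \cdot 1183\right)^{2} = 1757938^{2} = 3090346011844$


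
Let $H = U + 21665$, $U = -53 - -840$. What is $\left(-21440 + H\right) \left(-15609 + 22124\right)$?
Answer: $6593180$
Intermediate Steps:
$U = 787$ ($U = -53 + 840 = 787$)
$H = 22452$ ($H = 787 + 21665 = 22452$)
$\left(-21440 + H\right) \left(-15609 + 22124\right) = \left(-21440 + 22452\right) \left(-15609 + 22124\right) = 1012 \cdot 6515 = 6593180$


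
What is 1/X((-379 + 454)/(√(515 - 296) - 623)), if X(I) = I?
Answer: -623/75 + √219/75 ≈ -8.1093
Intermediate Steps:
1/X((-379 + 454)/(√(515 - 296) - 623)) = 1/((-379 + 454)/(√(515 - 296) - 623)) = 1/(75/(√219 - 623)) = 1/(75/(-623 + √219)) = -623/75 + √219/75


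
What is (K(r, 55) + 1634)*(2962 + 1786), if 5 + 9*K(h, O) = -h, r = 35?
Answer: 69634168/9 ≈ 7.7371e+6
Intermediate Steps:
K(h, O) = -5/9 - h/9 (K(h, O) = -5/9 + (-h)/9 = -5/9 - h/9)
(K(r, 55) + 1634)*(2962 + 1786) = ((-5/9 - 1/9*35) + 1634)*(2962 + 1786) = ((-5/9 - 35/9) + 1634)*4748 = (-40/9 + 1634)*4748 = (14666/9)*4748 = 69634168/9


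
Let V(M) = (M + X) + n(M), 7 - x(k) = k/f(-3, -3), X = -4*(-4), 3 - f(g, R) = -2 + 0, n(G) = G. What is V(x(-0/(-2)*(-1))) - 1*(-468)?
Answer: 498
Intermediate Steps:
f(g, R) = 5 (f(g, R) = 3 - (-2 + 0) = 3 - 1*(-2) = 3 + 2 = 5)
X = 16
x(k) = 7 - k/5
V(M) = 16 + 2*M (V(M) = (M + 16) + M = (16 + M) + M = 16 + 2*M)
V(x(-0/(-2)*(-1))) - 1*(-468) = (16 + 2*(7 - (-0/(-2))*(-1)/5)) - 1*(-468) = (16 + 2*(7 - (-0*(-1)/2)*(-1)/5)) + 468 = (16 + 2*(7 - (-4*0)*(-1)/5)) + 468 = (16 + 2*(7 - 0*(-1))) + 468 = (16 + 2*(7 - ⅕*0)) + 468 = (16 + 2*(7 + 0)) + 468 = (16 + 2*7) + 468 = (16 + 14) + 468 = 30 + 468 = 498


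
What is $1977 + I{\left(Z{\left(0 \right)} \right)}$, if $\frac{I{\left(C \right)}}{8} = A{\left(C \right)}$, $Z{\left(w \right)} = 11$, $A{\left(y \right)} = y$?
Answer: $2065$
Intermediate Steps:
$I{\left(C \right)} = 8 C$
$1977 + I{\left(Z{\left(0 \right)} \right)} = 1977 + 8 \cdot 11 = 1977 + 88 = 2065$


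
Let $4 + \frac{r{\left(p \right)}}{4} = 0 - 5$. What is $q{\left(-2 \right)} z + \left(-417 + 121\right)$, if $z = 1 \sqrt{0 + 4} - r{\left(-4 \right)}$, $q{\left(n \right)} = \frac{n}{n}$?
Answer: $-258$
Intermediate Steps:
$r{\left(p \right)} = -36$ ($r{\left(p \right)} = -16 + 4 \left(0 - 5\right) = -16 + 4 \left(-5\right) = -16 - 20 = -36$)
$q{\left(n \right)} = 1$
$z = 38$ ($z = 1 \sqrt{0 + 4} - -36 = 1 \sqrt{4} + 36 = 1 \cdot 2 + 36 = 2 + 36 = 38$)
$q{\left(-2 \right)} z + \left(-417 + 121\right) = 1 \cdot 38 + \left(-417 + 121\right) = 38 - 296 = -258$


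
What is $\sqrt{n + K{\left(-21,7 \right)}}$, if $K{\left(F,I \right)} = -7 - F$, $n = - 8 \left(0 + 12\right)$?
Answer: $i \sqrt{82} \approx 9.0554 i$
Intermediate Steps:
$n = -96$ ($n = \left(-8\right) 12 = -96$)
$\sqrt{n + K{\left(-21,7 \right)}} = \sqrt{-96 - -14} = \sqrt{-96 + \left(-7 + 21\right)} = \sqrt{-96 + 14} = \sqrt{-82} = i \sqrt{82}$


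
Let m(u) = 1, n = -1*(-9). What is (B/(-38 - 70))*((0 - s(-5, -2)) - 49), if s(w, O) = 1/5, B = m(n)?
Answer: 41/90 ≈ 0.45556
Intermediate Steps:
n = 9
B = 1
s(w, O) = ⅕ (s(w, O) = 1*(⅕) = ⅕)
(B/(-38 - 70))*((0 - s(-5, -2)) - 49) = (1/(-38 - 70))*((0 - 1*⅕) - 49) = (1/(-108))*((0 - ⅕) - 49) = (1*(-1/108))*(-⅕ - 49) = -1/108*(-246/5) = 41/90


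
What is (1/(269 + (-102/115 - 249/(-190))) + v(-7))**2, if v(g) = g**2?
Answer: 3328832916289521/1386226019161 ≈ 2401.4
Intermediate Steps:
(1/(269 + (-102/115 - 249/(-190))) + v(-7))**2 = (1/(269 + (-102/115 - 249/(-190))) + (-7)**2)**2 = (1/(269 + (-102*1/115 - 249*(-1/190))) + 49)**2 = (1/(269 + (-102/115 + 249/190)) + 49)**2 = (1/(269 + 1851/4370) + 49)**2 = (1/(1177381/4370) + 49)**2 = (4370/1177381 + 49)**2 = (57696039/1177381)**2 = 3328832916289521/1386226019161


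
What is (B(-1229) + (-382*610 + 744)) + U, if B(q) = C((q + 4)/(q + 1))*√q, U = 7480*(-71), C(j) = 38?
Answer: -763356 + 38*I*√1229 ≈ -7.6336e+5 + 1332.2*I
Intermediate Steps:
U = -531080
B(q) = 38*√q
(B(-1229) + (-382*610 + 744)) + U = (38*√(-1229) + (-382*610 + 744)) - 531080 = (38*(I*√1229) + (-233020 + 744)) - 531080 = (38*I*√1229 - 232276) - 531080 = (-232276 + 38*I*√1229) - 531080 = -763356 + 38*I*√1229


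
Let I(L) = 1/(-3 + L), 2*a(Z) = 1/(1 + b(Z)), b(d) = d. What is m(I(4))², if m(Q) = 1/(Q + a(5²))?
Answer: 2704/2809 ≈ 0.96262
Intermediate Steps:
a(Z) = 1/(2*(1 + Z))
m(Q) = 1/(1/52 + Q) (m(Q) = 1/(Q + 1/(2*(1 + 5²))) = 1/(Q + 1/(2*(1 + 25))) = 1/(Q + (½)/26) = 1/(Q + (½)*(1/26)) = 1/(Q + 1/52) = 1/(1/52 + Q))
m(I(4))² = (52/(1 + 52/(-3 + 4)))² = (52/(1 + 52/1))² = (52/(1 + 52*1))² = (52/(1 + 52))² = (52/53)² = 2704/2809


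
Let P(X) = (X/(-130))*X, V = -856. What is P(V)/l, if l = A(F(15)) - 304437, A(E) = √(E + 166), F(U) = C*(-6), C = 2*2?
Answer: 111535974816/6024322643755 + 366368*√142/6024322643755 ≈ 0.018515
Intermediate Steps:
C = 4
F(U) = -24 (F(U) = 4*(-6) = -24)
A(E) = √(166 + E)
l = -304437 + √142 (l = √(166 - 24) - 304437 = √142 - 304437 = -304437 + √142 ≈ -3.0443e+5)
P(X) = -X²/130 (P(X) = (X*(-1/130))*X = (-X/130)*X = -X²/130)
P(V)/l = (-1/130*(-856)²)/(-304437 + √142) = (-1/130*732736)/(-304437 + √142) = -366368/(65*(-304437 + √142))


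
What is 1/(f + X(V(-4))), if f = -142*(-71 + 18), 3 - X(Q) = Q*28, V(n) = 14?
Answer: 1/7137 ≈ 0.00014011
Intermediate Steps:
X(Q) = 3 - 28*Q (X(Q) = 3 - Q*28 = 3 - 28*Q)
f = 7526 (f = -142*(-53) = 7526)
1/(f + X(V(-4))) = 1/(7526 + (3 - 28*14)) = 1/(7526 + (3 - 392)) = 1/(7526 - 389) = 1/7137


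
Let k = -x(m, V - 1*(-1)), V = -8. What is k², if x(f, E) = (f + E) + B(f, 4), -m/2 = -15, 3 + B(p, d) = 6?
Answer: 676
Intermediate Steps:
B(p, d) = 3 (B(p, d) = -3 + 6 = 3)
m = 30 (m = -2*(-15) = 30)
x(f, E) = 3 + E + f (x(f, E) = (f + E) + 3 = (E + f) + 3 = 3 + E + f)
k = -26 (k = -(3 + (-8 - 1*(-1)) + 30) = -(3 + (-8 + 1) + 30) = -(3 - 7 + 30) = -1*26 = -26)
k² = (-26)² = 676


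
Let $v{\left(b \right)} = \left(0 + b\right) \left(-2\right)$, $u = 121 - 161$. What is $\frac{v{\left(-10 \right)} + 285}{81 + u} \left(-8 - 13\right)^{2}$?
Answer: $\frac{134505}{41} \approx 3280.6$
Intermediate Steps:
$u = -40$
$v{\left(b \right)} = - 2 b$ ($v{\left(b \right)} = b \left(-2\right) = - 2 b$)
$\frac{v{\left(-10 \right)} + 285}{81 + u} \left(-8 - 13\right)^{2} = \frac{\left(-2\right) \left(-10\right) + 285}{81 - 40} \left(-8 - 13\right)^{2} = \frac{20 + 285}{41} \left(-21\right)^{2} = 305 \cdot \frac{1}{41} \cdot 441 = \frac{305}{41} \cdot 441 = \frac{134505}{41}$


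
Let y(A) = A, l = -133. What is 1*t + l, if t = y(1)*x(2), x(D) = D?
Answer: -131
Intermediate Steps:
t = 2 (t = 1*2 = 2)
1*t + l = 1*2 - 133 = 2 - 133 = -131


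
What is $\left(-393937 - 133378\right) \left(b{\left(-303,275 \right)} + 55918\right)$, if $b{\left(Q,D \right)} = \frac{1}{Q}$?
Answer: $- \frac{8934378724195}{303} \approx -2.9486 \cdot 10^{10}$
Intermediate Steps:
$\left(-393937 - 133378\right) \left(b{\left(-303,275 \right)} + 55918\right) = \left(-393937 - 133378\right) \left(\frac{1}{-303} + 55918\right) = - 527315 \left(- \frac{1}{303} + 55918\right) = \left(-527315\right) \frac{16943153}{303} = - \frac{8934378724195}{303}$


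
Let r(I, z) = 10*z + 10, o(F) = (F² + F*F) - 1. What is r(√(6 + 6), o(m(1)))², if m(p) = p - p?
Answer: 0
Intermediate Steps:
m(p) = 0
o(F) = -1 + 2*F² (o(F) = (F² + F²) - 1 = 2*F² - 1 = -1 + 2*F²)
r(I, z) = 10 + 10*z
r(√(6 + 6), o(m(1)))² = (10 + 10*(-1 + 2*0²))² = (10 + 10*(-1 + 2*0))² = (10 + 10*(-1 + 0))² = (10 + 10*(-1))² = (10 - 10)² = 0² = 0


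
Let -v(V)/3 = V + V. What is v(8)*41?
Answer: -1968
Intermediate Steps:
v(V) = -6*V (v(V) = -3*(V + V) = -6*V)
v(8)*41 = -6*8*41 = -48*41 = -1968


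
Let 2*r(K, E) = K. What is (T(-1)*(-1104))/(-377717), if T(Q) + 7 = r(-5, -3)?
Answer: -10488/377717 ≈ -0.027767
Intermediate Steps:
r(K, E) = K/2
T(Q) = -19/2 (T(Q) = -7 + (½)*(-5) = -7 - 5/2 = -19/2)
(T(-1)*(-1104))/(-377717) = -19/2*(-1104)/(-377717) = 10488*(-1/377717) = -10488/377717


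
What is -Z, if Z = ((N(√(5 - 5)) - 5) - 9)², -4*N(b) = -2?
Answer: -729/4 ≈ -182.25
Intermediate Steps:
N(b) = ½ (N(b) = -¼*(-2) = ½)
Z = 729/4 (Z = ((½ - 5) - 9)² = (-9/2 - 9)² = (-27/2)² = 729/4 ≈ 182.25)
-Z = -1*729/4 = -729/4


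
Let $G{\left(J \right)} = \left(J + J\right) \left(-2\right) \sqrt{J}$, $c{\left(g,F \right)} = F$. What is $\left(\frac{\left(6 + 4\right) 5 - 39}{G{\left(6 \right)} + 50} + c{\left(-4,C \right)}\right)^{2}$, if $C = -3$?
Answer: $\frac{3025225}{228484} + \frac{112794 \sqrt{6}}{57121} \approx 18.077$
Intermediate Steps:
$G{\left(J \right)} = - 4 J^{\frac{3}{2}}$ ($G{\left(J \right)} = 2 J \left(-2\right) \sqrt{J} = - 4 J \sqrt{J} = - 4 J^{\frac{3}{2}}$)
$\left(\frac{\left(6 + 4\right) 5 - 39}{G{\left(6 \right)} + 50} + c{\left(-4,C \right)}\right)^{2} = \left(\frac{\left(6 + 4\right) 5 - 39}{- 4 \cdot 6^{\frac{3}{2}} + 50} - 3\right)^{2} = \left(\frac{10 \cdot 5 - 39}{- 4 \cdot 6 \sqrt{6} + 50} - 3\right)^{2} = \left(\frac{50 - 39}{- 24 \sqrt{6} + 50} - 3\right)^{2} = \left(\frac{11}{50 - 24 \sqrt{6}} - 3\right)^{2} = \left(-3 + \frac{11}{50 - 24 \sqrt{6}}\right)^{2}$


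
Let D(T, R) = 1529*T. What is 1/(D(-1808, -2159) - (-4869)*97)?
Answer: -1/2292139 ≈ -4.3627e-7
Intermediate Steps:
1/(D(-1808, -2159) - (-4869)*97) = 1/(1529*(-1808) - (-4869)*97) = 1/(-2764432 - 1*(-472293)) = 1/(-2764432 + 472293) = 1/(-2292139) = -1/2292139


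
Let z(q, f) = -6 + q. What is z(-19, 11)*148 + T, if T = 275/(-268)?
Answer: -991875/268 ≈ -3701.0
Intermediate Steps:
T = -275/268 (T = 275*(-1/268) = -275/268 ≈ -1.0261)
z(-19, 11)*148 + T = (-6 - 19)*148 - 275/268 = -25*148 - 275/268 = -3700 - 275/268 = -991875/268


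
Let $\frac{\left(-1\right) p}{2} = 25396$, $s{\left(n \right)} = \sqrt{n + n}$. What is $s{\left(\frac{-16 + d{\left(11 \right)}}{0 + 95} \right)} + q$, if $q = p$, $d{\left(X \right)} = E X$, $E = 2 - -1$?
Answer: $-50792 + \frac{\sqrt{3230}}{95} \approx -50791.0$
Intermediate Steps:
$E = 3$ ($E = 2 + 1 = 3$)
$d{\left(X \right)} = 3 X$
$s{\left(n \right)} = \sqrt{2} \sqrt{n}$ ($s{\left(n \right)} = \sqrt{2 n} = \sqrt{2} \sqrt{n}$)
$p = -50792$ ($p = \left(-2\right) 25396 = -50792$)
$q = -50792$
$s{\left(\frac{-16 + d{\left(11 \right)}}{0 + 95} \right)} + q = \sqrt{2} \sqrt{\frac{-16 + 3 \cdot 11}{0 + 95}} - 50792 = \sqrt{2} \sqrt{\frac{-16 + 33}{95}} - 50792 = \sqrt{2} \sqrt{17 \cdot \frac{1}{95}} - 50792 = \sqrt{2} \sqrt{\frac{17}{95}} - 50792 = \sqrt{2} \frac{\sqrt{1615}}{95} - 50792 = \frac{\sqrt{3230}}{95} - 50792 = -50792 + \frac{\sqrt{3230}}{95}$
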